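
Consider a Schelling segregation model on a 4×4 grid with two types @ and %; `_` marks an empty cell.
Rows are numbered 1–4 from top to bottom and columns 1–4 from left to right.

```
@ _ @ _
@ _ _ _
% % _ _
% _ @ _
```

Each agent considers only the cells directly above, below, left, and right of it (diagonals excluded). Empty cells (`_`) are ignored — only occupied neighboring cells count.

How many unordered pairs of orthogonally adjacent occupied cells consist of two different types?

Scan each occupied cell's neighbors to the right and below so each pair is counted once.
From row 1: 0 unlike of 1 pairs (running 0/1).
From row 2: 1 unlike of 1 pairs (running 1/2).
From row 3: 0 unlike of 2 pairs (running 1/4).
Total adjacent occupied pairs: 4; unlike-type pairs: 1.

1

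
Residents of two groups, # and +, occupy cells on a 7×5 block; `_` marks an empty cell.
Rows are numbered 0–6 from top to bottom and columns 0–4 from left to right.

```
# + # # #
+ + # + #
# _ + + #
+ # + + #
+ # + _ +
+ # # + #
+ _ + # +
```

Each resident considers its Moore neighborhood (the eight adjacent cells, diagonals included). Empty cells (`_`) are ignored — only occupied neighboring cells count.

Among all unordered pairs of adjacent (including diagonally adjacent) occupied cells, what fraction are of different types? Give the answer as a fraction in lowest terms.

Scan each occupied cell's neighbors to the right and below (and the two forward diagonals) so each pair is counted once.
Row 0: #(0,0)–+(0,1)≠ #(0,0)–+(1,0)≠ #(0,0)–+(1,1)≠ +(0,1)–#(0,2)≠ +(0,1)–+(1,1)= +(0,1)–#(1,2)≠ +(0,1)–+(1,0)= #(0,2)–#(0,3)= #(0,2)–#(1,2)= #(0,2)–+(1,3)≠ #(0,2)–+(1,1)≠ #(0,3)–#(0,4)= #(0,3)–+(1,3)≠ #(0,3)–#(1,4)= #(0,3)–#(1,2)= #(0,4)–#(1,4)= #(0,4)–+(1,3)≠  → 9/17 unlike.
Row 1: +(1,0)–+(1,1)= +(1,0)–#(2,0)≠ +(1,1)–#(1,2)≠ +(1,1)–+(2,2)= +(1,1)–#(2,0)≠ #(1,2)–+(1,3)≠ #(1,2)–+(2,2)≠ #(1,2)–+(2,3)≠ +(1,3)–#(1,4)≠ +(1,3)–+(2,3)= +(1,3)–#(2,4)≠ +(1,3)–+(2,2)= #(1,4)–#(2,4)= #(1,4)–+(2,3)≠  → 9/14 unlike.
Row 2: #(2,0)–+(3,0)≠ #(2,0)–#(3,1)= +(2,2)–+(2,3)= +(2,2)–+(3,2)= +(2,2)–+(3,3)= +(2,2)–#(3,1)≠ +(2,3)–#(2,4)≠ +(2,3)–+(3,3)= +(2,3)–#(3,4)≠ +(2,3)–+(3,2)= #(2,4)–#(3,4)= #(2,4)–+(3,3)≠  → 5/12 unlike.
Row 3: +(3,0)–#(3,1)≠ +(3,0)–+(4,0)= +(3,0)–#(4,1)≠ #(3,1)–+(3,2)≠ #(3,1)–#(4,1)= #(3,1)–+(4,2)≠ #(3,1)–+(4,0)≠ +(3,2)–+(3,3)= +(3,2)–+(4,2)= +(3,2)–#(4,1)≠ +(3,3)–#(3,4)≠ +(3,3)–+(4,4)= +(3,3)–+(4,2)= #(3,4)–+(4,4)≠  → 8/14 unlike.
Row 4: +(4,0)–#(4,1)≠ +(4,0)–+(5,0)= +(4,0)–#(5,1)≠ #(4,1)–+(4,2)≠ #(4,1)–#(5,1)= #(4,1)–#(5,2)= #(4,1)–+(5,0)≠ +(4,2)–#(5,2)≠ +(4,2)–+(5,3)= +(4,2)–#(5,1)≠ +(4,4)–#(5,4)≠ +(4,4)–+(5,3)=  → 7/12 unlike.
Row 5: +(5,0)–#(5,1)≠ +(5,0)–+(6,0)= #(5,1)–#(5,2)= #(5,1)–+(6,2)≠ #(5,1)–+(6,0)≠ #(5,2)–+(5,3)≠ #(5,2)–+(6,2)≠ #(5,2)–#(6,3)= +(5,3)–#(5,4)≠ +(5,3)–#(6,3)≠ +(5,3)–+(6,4)= +(5,3)–+(6,2)= #(5,4)–+(6,4)≠ #(5,4)–#(6,3)=  → 8/14 unlike.
Row 6: +(6,2)–#(6,3)≠ #(6,3)–+(6,4)≠  → 2/2 unlike.
Total adjacent occupied pairs: 85; unlike-type pairs: 48.
48/85 is already in lowest terms.

48/85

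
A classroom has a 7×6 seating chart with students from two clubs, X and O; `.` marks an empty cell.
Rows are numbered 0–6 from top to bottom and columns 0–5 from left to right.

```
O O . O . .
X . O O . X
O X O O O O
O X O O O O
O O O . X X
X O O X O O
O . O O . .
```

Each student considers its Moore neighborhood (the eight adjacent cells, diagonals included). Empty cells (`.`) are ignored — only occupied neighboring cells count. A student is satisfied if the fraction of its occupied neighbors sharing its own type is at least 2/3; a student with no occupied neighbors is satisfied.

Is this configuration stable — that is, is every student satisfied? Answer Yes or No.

No

(0,0)O 1/2 not
(0,1)O 2/3 satisfied
(0,3)O 2/2 satisfied
(1,0)X 1/4 not
(1,2)O 5/6 satisfied
(1,3)O 5/5 satisfied
(1,5)X 0/2 not
(2,0)O 1/4 not
(2,1)X 2/7 not
(2,2)O 5/7 satisfied
(2,3)O 7/7 satisfied
(2,4)O 6/7 satisfied
(2,5)O 3/4 satisfied
(3,0)O 3/5 not
(3,1)X 1/8 not
(3,2)O 5/7 satisfied
(3,3)O 6/7 satisfied
(3,4)O 5/7 satisfied
(3,5)O 3/5 not
(4,0)O 3/5 not
(4,1)O 6/8 satisfied
(4,2)O 5/7 satisfied
(4,4)X 2/7 not
(4,5)X 1/5 not
(5,0)X 0/4 not
(5,1)O 6/7 satisfied
(5,2)O 5/6 satisfied
(5,3)X 1/6 not
(5,4)O 2/5 not
(5,5)O 1/3 not
(6,0)O 1/2 not
(6,2)O 3/4 satisfied
(6,3)O 3/4 satisfied
For instance (0,0) has only 1/2 same-type neighbors, below 2/3.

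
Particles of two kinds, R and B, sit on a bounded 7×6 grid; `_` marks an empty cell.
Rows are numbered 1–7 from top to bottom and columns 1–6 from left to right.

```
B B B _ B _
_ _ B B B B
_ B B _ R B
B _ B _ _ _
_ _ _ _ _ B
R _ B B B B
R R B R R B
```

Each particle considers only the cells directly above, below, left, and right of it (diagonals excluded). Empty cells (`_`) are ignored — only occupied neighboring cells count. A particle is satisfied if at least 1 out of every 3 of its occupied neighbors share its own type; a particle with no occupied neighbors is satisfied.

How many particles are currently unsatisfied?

Row 1: (1,1)B 1/1 ok · (1,2)B 2/2 ok · (1,3)B 2/2 ok · (1,5)B 1/1 ok
Row 2: (2,3)B 3/3 ok · (2,4)B 2/2 ok · (2,5)B 3/4 ok · (2,6)B 2/2 ok
Row 3: (3,2)B 1/1 ok · (3,3)B 3/3 ok · (3,5)R 0/2 unhappy · (3,6)B 1/2 ok
Row 4: (4,1)B 0/0 ok · (4,3)B 1/1 ok
Row 5: (5,6)B 1/1 ok
Row 6: (6,1)R 1/1 ok · (6,3)B 2/2 ok · (6,4)B 2/3 ok · (6,5)B 2/3 ok · (6,6)B 3/3 ok
Row 7: (7,1)R 2/2 ok · (7,2)R 1/2 ok · (7,3)B 1/3 ok · (7,4)R 1/3 ok · (7,5)R 1/3 ok · (7,6)B 1/2 ok
Unsatisfied: (3,5) — 1 in total.

1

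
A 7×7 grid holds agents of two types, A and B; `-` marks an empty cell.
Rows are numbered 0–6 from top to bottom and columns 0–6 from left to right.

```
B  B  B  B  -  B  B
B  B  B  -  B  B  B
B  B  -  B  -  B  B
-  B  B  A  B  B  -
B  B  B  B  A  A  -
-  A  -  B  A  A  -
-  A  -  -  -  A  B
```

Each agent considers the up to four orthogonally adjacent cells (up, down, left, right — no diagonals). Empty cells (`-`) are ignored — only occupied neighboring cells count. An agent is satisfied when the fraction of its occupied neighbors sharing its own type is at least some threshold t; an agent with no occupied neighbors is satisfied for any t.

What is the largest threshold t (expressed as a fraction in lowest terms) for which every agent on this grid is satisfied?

(0,0)B 2/2
(0,1)B 3/3
(0,2)B 3/3
(0,3)B 1/1
(0,5)B 2/2
(0,6)B 2/2
(1,0)B 3/3
(1,1)B 4/4
(1,2)B 2/2
(1,4)B 1/1
(1,5)B 4/4
(1,6)B 3/3
(2,0)B 2/2
(2,1)B 3/3
(2,3)B 0/1
(2,5)B 3/3
(2,6)B 2/2
(3,1)B 3/3
(3,2)B 2/3
(3,3)A 0/4
(3,4)B 1/3
(3,5)B 2/3
(4,0)B 1/1
(4,1)B 3/4
(4,2)B 3/3
(4,3)B 2/4
(4,4)A 2/4
(4,5)A 2/3
(5,1)A 1/2
(5,3)B 1/2
(5,4)A 2/3
(5,5)A 3/3
(6,1)A 1/1
(6,5)A 1/2
(6,6)B 0/1
The smallest same-type fraction is 0/1 at (2,3), which reduces to 0/1. Any threshold above that leaves this agent unsatisfied.

0/1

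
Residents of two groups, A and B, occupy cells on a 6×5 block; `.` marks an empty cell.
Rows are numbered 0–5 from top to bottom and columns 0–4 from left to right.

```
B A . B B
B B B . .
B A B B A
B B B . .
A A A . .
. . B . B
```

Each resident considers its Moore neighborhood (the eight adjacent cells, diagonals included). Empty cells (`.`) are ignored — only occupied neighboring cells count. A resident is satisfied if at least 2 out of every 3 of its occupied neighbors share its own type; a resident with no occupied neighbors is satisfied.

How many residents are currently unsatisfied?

(0,0)B 2/3 ok
(0,1)A 0/4 unhappy
(0,3)B 2/2 ok
(0,4)B 1/1 ok
(1,0)B 3/5 unhappy
(1,1)B 5/7 ok
(1,2)B 4/6 ok
(2,0)B 4/5 ok
(2,1)A 0/8 unhappy
(2,2)B 5/6 ok
(2,3)B 3/4 ok
(2,4)A 0/1 unhappy
(3,0)B 2/5 unhappy
(3,1)B 4/8 unhappy
(3,2)B 3/6 unhappy
(4,0)A 1/3 unhappy
(4,1)A 2/6 unhappy
(4,2)A 1/4 unhappy
(5,2)B 0/2 unhappy
(5,4)B 0/0 ok
Unsatisfied: (0,1), (1,0), (2,1), (2,4), (3,0), (3,1), (3,2), (4,0), (4,1), (4,2), (5,2) — 11 in total.

11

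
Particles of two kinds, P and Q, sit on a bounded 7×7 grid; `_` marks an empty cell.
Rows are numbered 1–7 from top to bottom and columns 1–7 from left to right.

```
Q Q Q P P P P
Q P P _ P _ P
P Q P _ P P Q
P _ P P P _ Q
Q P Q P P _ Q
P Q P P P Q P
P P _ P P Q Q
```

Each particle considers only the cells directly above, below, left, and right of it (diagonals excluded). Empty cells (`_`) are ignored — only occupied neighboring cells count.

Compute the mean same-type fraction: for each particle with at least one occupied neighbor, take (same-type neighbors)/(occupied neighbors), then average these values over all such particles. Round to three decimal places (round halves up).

0.585

Row 1: (1,1)Q 2/2 · (1,2)Q 2/3 · (1,3)Q 1/3 · (1,4)P 1/2 · (1,5)P 3/3 · (1,6)P 2/2 · (1,7)P 2/2
Row 2: (2,1)Q 1/3 · (2,2)P 1/4 · (2,3)P 2/3 · (2,5)P 2/2 · (2,7)P 1/2
Row 3: (3,1)P 1/3 · (3,2)Q 0/3 · (3,3)P 2/3 · (3,5)P 3/3 · (3,6)P 1/2 · (3,7)Q 1/3
Row 4: (4,1)P 1/2 · (4,3)P 2/3 · (4,4)P 3/3 · (4,5)P 3/3 · (4,7)Q 2/2
Row 5: (5,1)Q 0/3 · (5,2)P 0/3 · (5,3)Q 0/4 · (5,4)P 3/4 · (5,5)P 3/3 · (5,7)Q 1/2
Row 6: (6,1)P 1/3 · (6,2)Q 0/4 · (6,3)P 1/3 · (6,4)P 4/4 · (6,5)P 3/4 · (6,6)Q 1/3 · (6,7)P 0/3
Row 7: (7,1)P 2/2 · (7,2)P 1/2 · (7,4)P 2/2 · (7,5)P 2/3 · (7,6)Q 2/3 · (7,7)Q 1/2
Sum over 42 particles: 2/2 + 2/3 + 1/3 + 1/2 + 3/3 + 2/2 + 2/2 + 1/3 + 1/4 + 2/3 + 2/2 + 1/2 + 1/3 + 0/3 + 2/3 + 3/3 + 1/2 + 1/3 + 1/2 + 2/3 + 3/3 + 3/3 + 2/2 + 0/3 + 0/3 + 0/4 + 3/4 + 3/3 + 1/2 + 1/3 + 0/4 + 1/3 + 4/4 + 3/4 + 1/3 + 0/3 + 2/2 + 1/2 + 2/2 + 2/3 + 2/3 + 1/2 = 295/12; mean = 295/12 ÷ 42 = 295/504 = 0.585317… → 0.585.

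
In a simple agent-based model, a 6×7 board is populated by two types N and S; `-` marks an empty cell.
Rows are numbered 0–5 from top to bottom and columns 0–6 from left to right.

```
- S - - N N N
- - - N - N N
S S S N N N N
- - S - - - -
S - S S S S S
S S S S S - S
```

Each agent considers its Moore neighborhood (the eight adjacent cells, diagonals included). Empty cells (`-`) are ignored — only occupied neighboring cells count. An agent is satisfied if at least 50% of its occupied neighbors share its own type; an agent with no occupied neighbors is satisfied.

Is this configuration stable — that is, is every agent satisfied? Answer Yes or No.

Yes

(0,1)S 0/0 ✓
(0,4)N 3/3 ✓
(0,5)N 4/4 ✓
(0,6)N 3/3 ✓
(1,3)N 3/4 ✓
(1,5)N 7/7 ✓
(1,6)N 5/5 ✓
(2,0)S 1/1 ✓
(2,1)S 3/3 ✓
(2,2)S 2/4 ✓
(2,3)N 2/4 ✓
(2,4)N 4/4 ✓
(2,5)N 4/4 ✓
(2,6)N 3/3 ✓
(3,2)S 4/5 ✓
(4,0)S 2/2 ✓
(4,2)S 5/5 ✓
(4,3)S 6/6 ✓
(4,4)S 4/4 ✓
(4,5)S 4/4 ✓
(4,6)S 2/2 ✓
(5,0)S 2/2 ✓
(5,1)S 4/4 ✓
(5,2)S 4/4 ✓
(5,3)S 5/5 ✓
(5,4)S 4/4 ✓
(5,6)S 2/2 ✓
All meet the threshold, so the configuration is stable.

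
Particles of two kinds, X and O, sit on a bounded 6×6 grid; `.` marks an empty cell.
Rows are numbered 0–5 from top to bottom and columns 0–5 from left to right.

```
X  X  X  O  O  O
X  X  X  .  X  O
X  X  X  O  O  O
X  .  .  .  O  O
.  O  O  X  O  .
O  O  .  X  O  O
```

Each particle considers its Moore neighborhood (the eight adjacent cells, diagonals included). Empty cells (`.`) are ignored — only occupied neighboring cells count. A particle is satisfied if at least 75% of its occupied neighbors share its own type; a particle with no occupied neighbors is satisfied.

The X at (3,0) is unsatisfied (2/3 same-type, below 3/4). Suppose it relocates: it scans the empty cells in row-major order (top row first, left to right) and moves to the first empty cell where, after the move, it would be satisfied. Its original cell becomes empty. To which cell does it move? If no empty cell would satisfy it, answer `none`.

Vacating (3,0). Empty cells in order:
  (1,3): 4/8 same-type → still unsatisfied.
  (3,1): 3/5 same-type → still unsatisfied.
  (3,2): 3/6 same-type → still unsatisfied.
  (3,3): 2/7 same-type → still unsatisfied.
  (4,0): 0/3 same-type → still unsatisfied.
  (4,5): 0/5 same-type → still unsatisfied.
  (5,2): 2/5 same-type → still unsatisfied.

none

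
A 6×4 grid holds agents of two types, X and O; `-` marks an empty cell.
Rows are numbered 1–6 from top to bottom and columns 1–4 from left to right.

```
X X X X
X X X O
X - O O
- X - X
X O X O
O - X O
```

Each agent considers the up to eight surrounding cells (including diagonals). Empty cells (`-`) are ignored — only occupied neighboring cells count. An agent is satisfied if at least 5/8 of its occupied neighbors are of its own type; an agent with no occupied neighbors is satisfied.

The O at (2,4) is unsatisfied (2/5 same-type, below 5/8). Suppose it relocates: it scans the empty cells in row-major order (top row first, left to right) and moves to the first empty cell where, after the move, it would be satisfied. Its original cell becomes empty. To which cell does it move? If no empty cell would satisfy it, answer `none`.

none

Vacating (2,4). Empty cells in order:
  (3,2): 1/6 same-type → still unsatisfied.
  (4,1): 1/4 same-type → still unsatisfied.
  (4,3): 4/7 same-type → still unsatisfied.
  (6,2): 2/5 same-type → still unsatisfied.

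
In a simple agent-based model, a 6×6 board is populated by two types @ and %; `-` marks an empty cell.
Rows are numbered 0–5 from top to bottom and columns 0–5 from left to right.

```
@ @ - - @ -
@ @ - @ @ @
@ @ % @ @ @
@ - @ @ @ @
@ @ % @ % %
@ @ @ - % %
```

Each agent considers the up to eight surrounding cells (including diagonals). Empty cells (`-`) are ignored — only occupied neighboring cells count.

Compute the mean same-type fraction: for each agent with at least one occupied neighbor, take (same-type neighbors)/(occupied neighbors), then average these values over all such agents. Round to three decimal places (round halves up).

0.792

(0,0)@ 3/3
(0,1)@ 3/3
(0,4)@ 3/3
(1,0)@ 5/5
(1,1)@ 5/6
(1,3)@ 4/5
(1,4)@ 6/6
(1,5)@ 4/4
(2,0)@ 4/4
(2,1)@ 5/6
(2,2)% 0/6
(2,3)@ 6/7
(2,4)@ 8/8
(2,5)@ 5/5
(3,0)@ 4/4
(3,2)@ 5/7
(3,3)@ 5/8
(3,4)@ 6/8
(3,5)@ 3/5
(4,0)@ 4/4
(4,1)@ 6/7
(4,2)% 0/6
(4,3)@ 4/7
(4,4)% 3/7
(4,5)% 3/5
(5,0)@ 3/3
(5,1)@ 4/5
(5,2)@ 3/4
(5,4)% 3/4
(5,5)% 3/3
Sum over 30 agents: 3/3 + 3/3 + 3/3 + 5/5 + 5/6 + 4/5 + 6/6 + 4/4 + 4/4 + 5/6 + 0/6 + 6/7 + 8/8 + 5/5 + 4/4 + 5/7 + 5/8 + 6/8 + 3/5 + 4/4 + 6/7 + 0/6 + 4/7 + 3/7 + 3/5 + 3/3 + 4/5 + 3/4 + 3/4 + 3/3 = 19967/840; mean = 19967/840 ÷ 30 = 19967/25200 = 0.792341… → 0.792.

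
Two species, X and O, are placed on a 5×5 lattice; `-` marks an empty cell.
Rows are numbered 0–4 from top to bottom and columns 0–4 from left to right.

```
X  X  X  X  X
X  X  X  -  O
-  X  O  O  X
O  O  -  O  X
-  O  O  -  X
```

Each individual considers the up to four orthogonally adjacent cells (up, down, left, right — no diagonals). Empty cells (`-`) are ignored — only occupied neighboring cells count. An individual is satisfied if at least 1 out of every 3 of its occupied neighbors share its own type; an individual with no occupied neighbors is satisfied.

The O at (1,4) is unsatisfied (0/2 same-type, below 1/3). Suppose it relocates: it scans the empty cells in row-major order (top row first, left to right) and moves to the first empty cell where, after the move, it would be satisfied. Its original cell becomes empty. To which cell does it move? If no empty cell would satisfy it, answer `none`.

(1,3)

Vacating (1,4). Empty cells in order:
  (1,3): 1/3 same-type → satisfied — stop here.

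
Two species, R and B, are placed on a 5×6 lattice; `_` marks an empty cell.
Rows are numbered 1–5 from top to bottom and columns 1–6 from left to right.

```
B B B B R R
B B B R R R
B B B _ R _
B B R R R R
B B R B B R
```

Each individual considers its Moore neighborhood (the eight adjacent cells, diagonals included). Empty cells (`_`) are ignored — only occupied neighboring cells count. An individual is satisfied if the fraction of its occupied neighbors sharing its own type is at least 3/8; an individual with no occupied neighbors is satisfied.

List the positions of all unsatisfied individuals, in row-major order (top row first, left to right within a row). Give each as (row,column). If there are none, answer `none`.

(4,3), (5,4), (5,5)

(1,1)B 3/3 ✓
(1,2)B 5/5 ✓
(1,3)B 4/5 ✓
(1,4)B 2/5 ✓
(1,5)R 4/5 ✓
(1,6)R 3/3 ✓
(2,1)B 5/5 ✓
(2,2)B 8/8 ✓
(2,3)B 6/7 ✓
(2,4)R 3/7 ✓
(2,5)R 5/6 ✓
(2,6)R 4/4 ✓
(3,1)B 5/5 ✓
(3,2)B 7/8 ✓
(3,3)B 4/7 ✓
(3,5)R 6/6 ✓
(4,1)B 5/5 ✓
(4,2)B 6/8 ✓
(4,3)R 2/7 ✗
(4,4)R 4/7 ✓
(4,5)R 4/6 ✓
(4,6)R 3/4 ✓
(5,1)B 3/3 ✓
(5,2)B 3/5 ✓
(5,3)R 2/5 ✓
(5,4)B 1/5 ✗
(5,5)B 1/5 ✗
(5,6)R 2/3 ✓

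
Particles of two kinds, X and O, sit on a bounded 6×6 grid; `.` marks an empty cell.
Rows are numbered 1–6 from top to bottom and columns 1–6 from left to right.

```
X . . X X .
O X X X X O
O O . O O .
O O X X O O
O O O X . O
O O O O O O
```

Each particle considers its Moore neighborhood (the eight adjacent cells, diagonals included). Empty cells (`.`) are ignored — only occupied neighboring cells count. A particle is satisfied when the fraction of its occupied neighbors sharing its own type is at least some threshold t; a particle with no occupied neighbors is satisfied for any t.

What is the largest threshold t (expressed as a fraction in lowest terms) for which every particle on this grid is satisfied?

Row 1: (1,1)X 1/2 · (1,4)X 4/4 · (1,5)X 3/4
Row 2: (2,1)O 2/4 · (2,2)X 2/5 · (2,3)X 3/5 · (2,4)X 4/6 · (2,5)X 3/6 · (2,6)O 1/3
Row 3: (3,1)O 4/5 · (3,2)O 4/7 · (3,4)O 2/7 · (3,5)O 4/7
Row 4: (4,1)O 5/5 · (4,2)O 6/7 · (4,3)X 2/7 · (4,4)X 2/6 · (4,5)O 4/6 · (4,6)O 3/3
Row 5: (5,1)O 5/5 · (5,2)O 7/8 · (5,3)O 5/8 · (5,4)X 2/7 · (5,6)O 4/4
Row 6: (6,1)O 3/3 · (6,2)O 5/5 · (6,3)O 4/5 · (6,4)O 3/4 · (6,5)O 3/4 · (6,6)O 2/2
The smallest same-type fraction is 2/7 at (3,4), which reduces to 2/7. Any threshold above that leaves this particle unsatisfied.

2/7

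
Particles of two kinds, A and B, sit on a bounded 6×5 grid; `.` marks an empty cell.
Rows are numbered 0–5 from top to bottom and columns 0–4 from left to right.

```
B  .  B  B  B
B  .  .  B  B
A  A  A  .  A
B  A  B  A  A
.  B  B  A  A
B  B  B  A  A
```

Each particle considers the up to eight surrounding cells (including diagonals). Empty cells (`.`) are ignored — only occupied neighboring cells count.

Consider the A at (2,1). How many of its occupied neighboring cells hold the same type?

3

Occupied neighbors of (2,1): (1,0)=B, (2,0)=A, (2,2)=A, (3,0)=B, (3,1)=A, (3,2)=B.
Same type (A): 3 of 6.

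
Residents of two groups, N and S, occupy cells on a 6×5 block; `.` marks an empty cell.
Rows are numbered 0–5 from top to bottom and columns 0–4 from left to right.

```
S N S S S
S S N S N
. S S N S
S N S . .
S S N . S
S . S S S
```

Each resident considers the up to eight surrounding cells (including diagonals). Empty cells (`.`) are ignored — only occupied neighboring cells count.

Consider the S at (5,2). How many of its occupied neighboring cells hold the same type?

Occupied neighbors of (5,2): (4,1)=S, (4,2)=N, (5,3)=S.
Same type (S): 2 of 3.

2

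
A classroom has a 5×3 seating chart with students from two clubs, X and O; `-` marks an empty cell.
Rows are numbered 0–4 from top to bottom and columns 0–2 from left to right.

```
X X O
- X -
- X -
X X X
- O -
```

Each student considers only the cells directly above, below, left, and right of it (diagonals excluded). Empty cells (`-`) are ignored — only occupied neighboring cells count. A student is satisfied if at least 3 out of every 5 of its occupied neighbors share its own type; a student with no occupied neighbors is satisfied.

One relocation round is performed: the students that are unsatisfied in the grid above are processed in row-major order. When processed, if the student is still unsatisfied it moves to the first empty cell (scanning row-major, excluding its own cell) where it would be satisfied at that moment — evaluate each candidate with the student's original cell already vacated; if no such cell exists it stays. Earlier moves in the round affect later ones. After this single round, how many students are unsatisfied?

2

Initially unsatisfied (in order): (0,2), (4,1).
  (0,2): no empty cell satisfies it; stays.
  (4,1): no empty cell satisfies it; stays.
Resulting grid:
X X O
- X -
- X -
X X X
- O -
Unsatisfied now: (0,2), (4,1).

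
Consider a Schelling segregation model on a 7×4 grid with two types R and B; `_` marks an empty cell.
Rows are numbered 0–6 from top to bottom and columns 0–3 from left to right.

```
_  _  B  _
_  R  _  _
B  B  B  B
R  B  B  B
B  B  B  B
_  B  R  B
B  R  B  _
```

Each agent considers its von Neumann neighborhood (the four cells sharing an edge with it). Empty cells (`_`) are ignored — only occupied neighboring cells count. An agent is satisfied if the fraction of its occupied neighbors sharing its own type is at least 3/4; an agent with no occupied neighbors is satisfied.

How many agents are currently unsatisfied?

Row 0: (0,2)B 0/0 satisfied
Row 1: (1,1)R 0/1 not
Row 2: (2,0)B 1/2 not · (2,1)B 3/4 satisfied · (2,2)B 3/3 satisfied · (2,3)B 2/2 satisfied
Row 3: (3,0)R 0/3 not · (3,1)B 3/4 satisfied · (3,2)B 4/4 satisfied · (3,3)B 3/3 satisfied
Row 4: (4,0)B 1/2 not · (4,1)B 4/4 satisfied · (4,2)B 3/4 satisfied · (4,3)B 3/3 satisfied
Row 5: (5,1)B 1/3 not · (5,2)R 0/4 not · (5,3)B 1/2 not
Row 6: (6,0)B 0/1 not · (6,1)R 0/3 not · (6,2)B 0/2 not
Unsatisfied: (1,1), (2,0), (3,0), (4,0), (5,1), (5,2), (5,3), (6,0), (6,1), (6,2) — 10 in total.

10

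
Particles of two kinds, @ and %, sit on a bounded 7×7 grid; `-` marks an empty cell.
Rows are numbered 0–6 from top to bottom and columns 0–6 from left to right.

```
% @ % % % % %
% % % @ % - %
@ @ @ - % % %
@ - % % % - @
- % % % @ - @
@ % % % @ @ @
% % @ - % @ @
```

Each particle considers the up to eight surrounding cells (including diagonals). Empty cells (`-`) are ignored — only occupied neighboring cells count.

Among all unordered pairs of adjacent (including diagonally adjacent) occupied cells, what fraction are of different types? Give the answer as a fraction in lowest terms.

41/108

Scan each occupied cell's neighbors to the right and below (and the two forward diagonals) so each pair is counted once.
Row 0: %(0,0)–@(0,1)≠ %(0,0)–%(1,0)= %(0,0)–%(1,1)= @(0,1)–%(0,2)≠ @(0,1)–%(1,1)≠ @(0,1)–%(1,2)≠ @(0,1)–%(1,0)≠ %(0,2)–%(0,3)= %(0,2)–%(1,2)= %(0,2)–@(1,3)≠ %(0,2)–%(1,1)= %(0,3)–%(0,4)= %(0,3)–@(1,3)≠ %(0,3)–%(1,4)= %(0,3)–%(1,2)= %(0,4)–%(0,5)= %(0,4)–%(1,4)= %(0,4)–@(1,3)≠ %(0,5)–%(0,6)= %(0,5)–%(1,6)= %(0,5)–%(1,4)= %(0,6)–%(1,6)=  → 8/22 unlike.
Row 1: %(1,0)–%(1,1)= %(1,0)–@(2,0)≠ %(1,0)–@(2,1)≠ %(1,1)–%(1,2)= %(1,1)–@(2,1)≠ %(1,1)–@(2,2)≠ %(1,1)–@(2,0)≠ %(1,2)–@(1,3)≠ %(1,2)–@(2,2)≠ %(1,2)–@(2,1)≠ @(1,3)–%(1,4)≠ @(1,3)–%(2,4)≠ @(1,3)–@(2,2)= %(1,4)–%(2,4)= %(1,4)–%(2,5)= %(1,6)–%(2,6)= %(1,6)–%(2,5)=  → 10/17 unlike.
Row 2: @(2,0)–@(2,1)= @(2,0)–@(3,0)= @(2,1)–@(2,2)= @(2,1)–%(3,2)≠ @(2,1)–@(3,0)= @(2,2)–%(3,2)≠ @(2,2)–%(3,3)≠ %(2,4)–%(2,5)= %(2,4)–%(3,4)= %(2,4)–%(3,3)= %(2,5)–%(2,6)= %(2,5)–@(3,6)≠ %(2,5)–%(3,4)= %(2,6)–@(3,6)≠  → 5/14 unlike.
Row 3: @(3,0)–%(4,1)≠ %(3,2)–%(3,3)= %(3,2)–%(4,2)= %(3,2)–%(4,3)= %(3,2)–%(4,1)= %(3,3)–%(3,4)= %(3,3)–%(4,3)= %(3,3)–@(4,4)≠ %(3,3)–%(4,2)= %(3,4)–@(4,4)≠ %(3,4)–%(4,3)= @(3,6)–@(4,6)=  → 3/12 unlike.
Row 4: %(4,1)–%(4,2)= %(4,1)–%(5,1)= %(4,1)–%(5,2)= %(4,1)–@(5,0)≠ %(4,2)–%(4,3)= %(4,2)–%(5,2)= %(4,2)–%(5,3)= %(4,2)–%(5,1)= %(4,3)–@(4,4)≠ %(4,3)–%(5,3)= %(4,3)–@(5,4)≠ %(4,3)–%(5,2)= @(4,4)–@(5,4)= @(4,4)–@(5,5)= @(4,4)–%(5,3)≠ @(4,6)–@(5,6)= @(4,6)–@(5,5)=  → 4/17 unlike.
Row 5: @(5,0)–%(5,1)≠ @(5,0)–%(6,0)≠ @(5,0)–%(6,1)≠ %(5,1)–%(5,2)= %(5,1)–%(6,1)= %(5,1)–@(6,2)≠ %(5,1)–%(6,0)= %(5,2)–%(5,3)= %(5,2)–@(6,2)≠ %(5,2)–%(6,1)= %(5,3)–@(5,4)≠ %(5,3)–%(6,4)= %(5,3)–@(6,2)≠ @(5,4)–@(5,5)= @(5,4)–%(6,4)≠ @(5,4)–@(6,5)= @(5,5)–@(5,6)= @(5,5)–@(6,5)= @(5,5)–@(6,6)= @(5,5)–%(6,4)≠ @(5,6)–@(6,6)= @(5,6)–@(6,5)=  → 9/22 unlike.
Row 6: %(6,0)–%(6,1)= %(6,1)–@(6,2)≠ %(6,4)–@(6,5)≠ @(6,5)–@(6,6)=  → 2/4 unlike.
Total adjacent occupied pairs: 108; unlike-type pairs: 41.
41/108 is already in lowest terms.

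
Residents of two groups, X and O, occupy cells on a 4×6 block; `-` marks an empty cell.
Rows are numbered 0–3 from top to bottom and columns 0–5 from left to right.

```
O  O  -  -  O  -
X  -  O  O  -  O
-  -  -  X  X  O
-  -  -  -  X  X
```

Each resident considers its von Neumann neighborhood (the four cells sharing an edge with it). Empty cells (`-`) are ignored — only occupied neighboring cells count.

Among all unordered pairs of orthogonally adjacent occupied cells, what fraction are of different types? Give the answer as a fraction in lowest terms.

Scan each occupied cell's neighbors to the right and below so each pair is counted once.
From row 0: 1 unlike of 2 pairs (running 1/2).
From row 1: 1 unlike of 3 pairs (running 2/5).
From row 2: 2 unlike of 4 pairs (running 4/9).
From row 3: 0 unlike of 1 pairs (running 4/10).
Total adjacent occupied pairs: 10; unlike-type pairs: 4.
4/10 reduces to 2/5.

2/5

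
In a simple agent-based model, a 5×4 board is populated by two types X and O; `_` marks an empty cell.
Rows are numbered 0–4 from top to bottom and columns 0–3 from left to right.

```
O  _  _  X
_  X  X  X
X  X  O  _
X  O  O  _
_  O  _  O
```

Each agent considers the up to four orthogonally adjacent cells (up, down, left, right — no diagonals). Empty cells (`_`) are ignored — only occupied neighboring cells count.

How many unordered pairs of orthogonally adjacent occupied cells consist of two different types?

Scan each occupied cell's neighbors to the right and below so each pair is counted once.
Row 0: X(0,3)–X(1,3)=  → 0/1 unlike.
Row 1: X(1,1)–X(1,2)= X(1,1)–X(2,1)= X(1,2)–X(1,3)= X(1,2)–O(2,2)≠  → 1/4 unlike.
Row 2: X(2,0)–X(2,1)= X(2,0)–X(3,0)= X(2,1)–O(2,2)≠ X(2,1)–O(3,1)≠ O(2,2)–O(3,2)=  → 2/5 unlike.
Row 3: X(3,0)–O(3,1)≠ O(3,1)–O(3,2)= O(3,1)–O(4,1)=  → 1/3 unlike.
Total adjacent occupied pairs: 13; unlike-type pairs: 4.

4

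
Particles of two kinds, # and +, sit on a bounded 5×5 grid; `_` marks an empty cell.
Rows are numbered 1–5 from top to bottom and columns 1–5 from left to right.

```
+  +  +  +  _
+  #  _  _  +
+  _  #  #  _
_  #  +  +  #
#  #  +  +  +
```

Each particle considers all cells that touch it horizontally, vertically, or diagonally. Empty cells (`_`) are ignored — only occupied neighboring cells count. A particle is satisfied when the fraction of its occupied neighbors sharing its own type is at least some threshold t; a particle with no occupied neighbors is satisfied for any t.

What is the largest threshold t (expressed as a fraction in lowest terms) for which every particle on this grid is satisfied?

1/6

(1,1)+ 2/3
(1,2)+ 3/4
(1,3)+ 2/3
(1,4)+ 2/2
(2,1)+ 3/4
(2,2)# 1/6
(2,5)+ 1/2
(3,1)+ 1/3
(3,3)# 3/5
(3,4)# 2/5
(4,2)# 3/6
(4,3)+ 3/7
(4,4)+ 4/7
(4,5)# 1/4
(5,1)# 2/2
(5,2)# 2/4
(5,3)+ 3/5
(5,4)+ 4/5
(5,5)+ 2/3
The smallest same-type fraction is 1/6 at (2,2), which reduces to 1/6. Any threshold above that leaves this particle unsatisfied.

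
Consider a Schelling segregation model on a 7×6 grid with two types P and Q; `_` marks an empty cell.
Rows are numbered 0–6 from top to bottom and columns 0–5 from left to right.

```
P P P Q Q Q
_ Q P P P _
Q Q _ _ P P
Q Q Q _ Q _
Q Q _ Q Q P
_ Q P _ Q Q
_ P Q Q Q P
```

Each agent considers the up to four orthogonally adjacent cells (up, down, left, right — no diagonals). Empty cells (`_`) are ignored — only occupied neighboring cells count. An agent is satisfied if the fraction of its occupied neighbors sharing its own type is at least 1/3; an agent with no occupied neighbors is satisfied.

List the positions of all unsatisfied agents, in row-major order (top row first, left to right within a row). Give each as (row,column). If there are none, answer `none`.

(0,0)P 1/1 ✓
(0,1)P 2/3 ✓
(0,2)P 2/3 ✓
(0,3)Q 1/3 ✓
(0,4)Q 2/3 ✓
(0,5)Q 1/1 ✓
(1,1)Q 1/3 ✓
(1,2)P 2/3 ✓
(1,3)P 2/3 ✓
(1,4)P 2/3 ✓
(2,0)Q 2/2 ✓
(2,1)Q 3/3 ✓
(2,4)P 2/3 ✓
(2,5)P 1/1 ✓
(3,0)Q 3/3 ✓
(3,1)Q 4/4 ✓
(3,2)Q 1/1 ✓
(3,4)Q 1/2 ✓
(4,0)Q 2/2 ✓
(4,1)Q 3/3 ✓
(4,3)Q 1/1 ✓
(4,4)Q 3/4 ✓
(4,5)P 0/2 ✗
(5,1)Q 1/3 ✓
(5,2)P 0/2 ✗
(5,4)Q 3/3 ✓
(5,5)Q 1/3 ✓
(6,1)P 0/2 ✗
(6,2)Q 1/3 ✓
(6,3)Q 2/2 ✓
(6,4)Q 2/3 ✓
(6,5)P 0/2 ✗

(4,5), (5,2), (6,1), (6,5)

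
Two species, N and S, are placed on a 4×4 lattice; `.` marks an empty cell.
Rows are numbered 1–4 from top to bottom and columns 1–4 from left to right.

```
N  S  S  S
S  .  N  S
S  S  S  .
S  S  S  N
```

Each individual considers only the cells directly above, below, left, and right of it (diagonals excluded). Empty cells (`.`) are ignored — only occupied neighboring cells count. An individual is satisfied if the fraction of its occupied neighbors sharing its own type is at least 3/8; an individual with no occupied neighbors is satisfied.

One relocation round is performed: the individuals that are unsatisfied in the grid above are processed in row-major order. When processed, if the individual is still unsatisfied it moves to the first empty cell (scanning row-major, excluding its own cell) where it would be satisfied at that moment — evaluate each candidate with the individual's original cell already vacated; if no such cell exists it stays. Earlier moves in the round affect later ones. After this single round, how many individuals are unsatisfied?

Initially unsatisfied (in order): (1,1), (2,3), (4,4).
  (1,1): no empty cell satisfies it; stays.
  (2,3): no empty cell satisfies it; stays.
  (4,4): no empty cell satisfies it; stays.
Resulting grid:
N S S S
S . N S
S S S .
S S S N
Unsatisfied now: (1,1), (2,3), (4,4).

3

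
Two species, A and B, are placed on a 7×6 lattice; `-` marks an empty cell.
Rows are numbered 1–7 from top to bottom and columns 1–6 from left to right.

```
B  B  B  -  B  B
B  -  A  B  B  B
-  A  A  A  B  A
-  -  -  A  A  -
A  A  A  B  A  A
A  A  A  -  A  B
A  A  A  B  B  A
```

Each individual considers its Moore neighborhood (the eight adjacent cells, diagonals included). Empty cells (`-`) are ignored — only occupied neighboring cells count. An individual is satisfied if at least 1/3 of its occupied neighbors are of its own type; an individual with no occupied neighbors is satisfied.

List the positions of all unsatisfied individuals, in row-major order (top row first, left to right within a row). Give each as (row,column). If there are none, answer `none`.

(3,6), (5,4), (6,6), (7,4)

Row 1: (1,1)B 2/2 ✓ · (1,2)B 3/4 ✓ · (1,3)B 2/3 ✓ · (1,5)B 4/4 ✓ · (1,6)B 3/3 ✓
Row 2: (2,1)B 2/3 ✓ · (2,3)A 3/6 ✓ · (2,4)B 4/7 ✓ · (2,5)B 5/7 ✓ · (2,6)B 4/5 ✓
Row 3: (3,2)A 2/3 ✓ · (3,3)A 4/5 ✓ · (3,4)A 4/7 ✓ · (3,5)B 3/7 ✓ · (3,6)A 1/4 ✗
Row 4: (4,4)A 5/7 ✓ · (4,5)A 5/7 ✓
Row 5: (5,1)A 3/3 ✓ · (5,2)A 5/5 ✓ · (5,3)A 4/5 ✓ · (5,4)B 0/6 ✗ · (5,5)A 4/6 ✓ · (5,6)A 3/4 ✓
Row 6: (6,1)A 5/5 ✓ · (6,2)A 8/8 ✓ · (6,3)A 5/7 ✓ · (6,5)A 3/7 ✓ · (6,6)B 1/5 ✗
Row 7: (7,1)A 3/3 ✓ · (7,2)A 5/5 ✓ · (7,3)A 3/4 ✓ · (7,4)B 1/4 ✗ · (7,5)B 2/4 ✓ · (7,6)A 1/3 ✓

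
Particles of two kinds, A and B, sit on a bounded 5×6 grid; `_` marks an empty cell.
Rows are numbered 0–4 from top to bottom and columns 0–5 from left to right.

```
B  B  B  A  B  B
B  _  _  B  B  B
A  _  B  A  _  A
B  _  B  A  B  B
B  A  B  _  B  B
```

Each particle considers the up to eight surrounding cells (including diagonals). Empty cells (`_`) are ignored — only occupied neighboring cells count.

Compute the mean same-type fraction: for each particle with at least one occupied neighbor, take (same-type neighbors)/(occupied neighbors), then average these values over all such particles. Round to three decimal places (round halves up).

(0,0)B 2/2
(0,1)B 3/3
(0,2)B 2/3
(0,3)A 0/4
(0,4)B 4/5
(0,5)B 3/3
(1,0)B 2/3
(1,3)B 4/6
(1,4)B 4/7
(1,5)B 3/4
(2,0)A 0/2
(2,2)B 2/4
(2,3)A 1/6
(2,5)A 0/4
(3,0)B 1/3
(3,2)B 2/5
(3,3)A 1/6
(3,4)B 3/6
(3,5)B 3/4
(4,0)B 1/2
(4,1)A 0/4
(4,2)B 1/3
(4,4)B 3/4
(4,5)B 3/3
Sum over 24 particles: 2/2 + 3/3 + 2/3 + 0/4 + 4/5 + 3/3 + 2/3 + 4/6 + 4/7 + 3/4 + 0/2 + 2/4 + 1/6 + 0/4 + 1/3 + 2/5 + 1/6 + 3/6 + 3/4 + 1/2 + 0/4 + 1/3 + 3/4 + 3/3 = 1753/140; mean = 1753/140 ÷ 24 = 1753/3360 = 0.521726… → 0.522.

0.522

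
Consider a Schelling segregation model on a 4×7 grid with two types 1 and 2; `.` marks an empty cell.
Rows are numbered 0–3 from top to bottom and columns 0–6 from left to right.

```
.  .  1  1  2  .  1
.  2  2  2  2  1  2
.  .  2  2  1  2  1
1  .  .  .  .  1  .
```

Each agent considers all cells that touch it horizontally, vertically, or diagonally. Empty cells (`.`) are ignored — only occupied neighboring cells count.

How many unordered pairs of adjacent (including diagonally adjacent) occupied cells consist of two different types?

19

Scan each occupied cell's neighbors to the right and below (and the two forward diagonals) so each pair is counted once.
From row 0: 9 unlike of 13 pairs (running 9/13).
From row 1: 6 unlike of 19 pairs (running 15/32).
From row 2: 4 unlike of 7 pairs (running 19/39).
Total adjacent occupied pairs: 39; unlike-type pairs: 19.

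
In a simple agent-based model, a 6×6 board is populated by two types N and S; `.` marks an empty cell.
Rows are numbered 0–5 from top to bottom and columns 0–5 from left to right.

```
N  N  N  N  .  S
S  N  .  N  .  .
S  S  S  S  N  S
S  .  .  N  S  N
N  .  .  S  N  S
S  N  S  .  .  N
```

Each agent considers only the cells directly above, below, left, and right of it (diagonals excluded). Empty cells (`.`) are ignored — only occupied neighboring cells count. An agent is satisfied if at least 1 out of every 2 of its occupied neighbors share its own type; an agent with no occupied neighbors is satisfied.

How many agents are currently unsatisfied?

16

(0,0)N 1/2 ok
(0,1)N 3/3 ok
(0,2)N 2/2 ok
(0,3)N 2/2 ok
(0,5)S 0/0 ok
(1,0)S 1/3 unhappy
(1,1)N 1/3 unhappy
(1,3)N 1/2 ok
(2,0)S 3/3 ok
(2,1)S 2/3 ok
(2,2)S 2/2 ok
(2,3)S 1/4 unhappy
(2,4)N 0/3 unhappy
(2,5)S 0/2 unhappy
(3,0)S 1/2 ok
(3,3)N 0/3 unhappy
(3,4)S 0/4 unhappy
(3,5)N 0/3 unhappy
(4,0)N 0/2 unhappy
(4,3)S 0/2 unhappy
(4,4)N 0/3 unhappy
(4,5)S 0/3 unhappy
(5,0)S 0/2 unhappy
(5,1)N 0/2 unhappy
(5,2)S 0/1 unhappy
(5,5)N 0/1 unhappy
Unsatisfied: (1,0), (1,1), (2,3), (2,4), (2,5), (3,3), (3,4), (3,5), (4,0), (4,3), (4,4), (4,5), (5,0), (5,1), (5,2), (5,5) — 16 in total.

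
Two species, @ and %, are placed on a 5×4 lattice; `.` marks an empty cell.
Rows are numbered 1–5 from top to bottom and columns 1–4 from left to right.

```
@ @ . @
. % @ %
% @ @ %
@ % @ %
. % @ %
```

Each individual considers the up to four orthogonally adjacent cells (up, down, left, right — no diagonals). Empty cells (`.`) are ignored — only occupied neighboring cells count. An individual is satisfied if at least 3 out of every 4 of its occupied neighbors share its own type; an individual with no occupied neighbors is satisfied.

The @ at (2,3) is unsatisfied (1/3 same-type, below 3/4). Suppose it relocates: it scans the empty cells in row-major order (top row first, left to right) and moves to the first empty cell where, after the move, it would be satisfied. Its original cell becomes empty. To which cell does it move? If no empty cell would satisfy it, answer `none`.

(1,3)

Vacating (2,3). Empty cells in order:
  (1,3): 2/2 same-type → satisfied — stop here.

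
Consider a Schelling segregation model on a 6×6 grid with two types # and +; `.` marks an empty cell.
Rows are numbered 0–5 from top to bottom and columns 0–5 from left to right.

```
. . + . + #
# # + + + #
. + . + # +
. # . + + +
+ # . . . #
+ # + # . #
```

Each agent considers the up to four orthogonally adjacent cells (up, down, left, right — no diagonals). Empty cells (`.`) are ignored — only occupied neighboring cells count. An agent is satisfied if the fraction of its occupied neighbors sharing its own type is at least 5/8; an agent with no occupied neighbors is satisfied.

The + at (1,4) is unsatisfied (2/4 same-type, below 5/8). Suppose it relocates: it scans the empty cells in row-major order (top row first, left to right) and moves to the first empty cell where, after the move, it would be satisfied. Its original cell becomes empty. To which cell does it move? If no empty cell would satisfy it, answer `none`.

Vacating (1,4). Empty cells in order:
  (0,0): 0/1 same-type → still unsatisfied.
  (0,1): 1/2 same-type → still unsatisfied.
  (0,3): 3/3 same-type → satisfied — stop here.

(0,3)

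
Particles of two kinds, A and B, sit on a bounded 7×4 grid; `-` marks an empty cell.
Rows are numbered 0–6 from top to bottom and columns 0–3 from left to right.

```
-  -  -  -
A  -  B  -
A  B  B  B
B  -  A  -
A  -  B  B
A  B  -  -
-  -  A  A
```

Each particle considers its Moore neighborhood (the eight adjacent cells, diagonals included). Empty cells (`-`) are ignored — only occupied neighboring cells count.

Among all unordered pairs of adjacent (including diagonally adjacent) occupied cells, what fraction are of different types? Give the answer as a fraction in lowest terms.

Scan each occupied cell's neighbors to the right and below (and the two forward diagonals) so each pair is counted once.
Row 1: A(1,0)–A(2,0)= A(1,0)–B(2,1)≠ B(1,2)–B(2,2)= B(1,2)–B(2,3)= B(1,2)–B(2,1)=  → 1/5 unlike.
Row 2: A(2,0)–B(2,1)≠ A(2,0)–B(3,0)≠ B(2,1)–B(2,2)= B(2,1)–A(3,2)≠ B(2,1)–B(3,0)= B(2,2)–B(2,3)= B(2,2)–A(3,2)≠ B(2,3)–A(3,2)≠  → 5/8 unlike.
Row 3: B(3,0)–A(4,0)≠ A(3,2)–B(4,2)≠ A(3,2)–B(4,3)≠  → 3/3 unlike.
Row 4: A(4,0)–A(5,0)= A(4,0)–B(5,1)≠ B(4,2)–B(4,3)= B(4,2)–B(5,1)=  → 1/4 unlike.
Row 5: A(5,0)–B(5,1)≠ B(5,1)–A(6,2)≠  → 2/2 unlike.
Row 6: A(6,2)–A(6,3)=  → 0/1 unlike.
Total adjacent occupied pairs: 23; unlike-type pairs: 12.
12/23 is already in lowest terms.

12/23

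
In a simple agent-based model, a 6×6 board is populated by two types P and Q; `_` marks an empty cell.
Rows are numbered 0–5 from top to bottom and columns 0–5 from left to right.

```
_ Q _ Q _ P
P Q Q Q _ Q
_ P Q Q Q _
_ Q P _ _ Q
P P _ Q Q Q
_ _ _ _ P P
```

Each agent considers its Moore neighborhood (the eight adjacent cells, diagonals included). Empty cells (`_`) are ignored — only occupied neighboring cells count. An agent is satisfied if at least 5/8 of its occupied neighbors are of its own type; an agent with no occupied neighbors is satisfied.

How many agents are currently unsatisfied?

13

Row 0: (0,1)Q 2/3 ok · (0,3)Q 2/2 ok · (0,5)P 0/1 unhappy
Row 1: (1,0)P 1/3 unhappy · (1,1)Q 3/5 unhappy · (1,2)Q 6/7 ok · (1,3)Q 5/5 ok · (1,5)Q 1/2 unhappy
Row 2: (2,1)P 2/6 unhappy · (2,2)Q 5/7 ok · (2,3)Q 4/5 ok · (2,4)Q 4/4 ok
Row 3: (3,1)Q 1/5 unhappy · (3,2)P 2/6 unhappy · (3,5)Q 3/3 ok
Row 4: (4,0)P 1/2 unhappy · (4,1)P 2/3 ok · (4,3)Q 1/3 unhappy · (4,4)Q 3/5 unhappy · (4,5)Q 2/4 unhappy
Row 5: (5,4)P 1/4 unhappy · (5,5)P 1/3 unhappy
Unsatisfied: (0,5), (1,0), (1,1), (1,5), (2,1), (3,1), (3,2), (4,0), (4,3), (4,4), (4,5), (5,4), (5,5) — 13 in total.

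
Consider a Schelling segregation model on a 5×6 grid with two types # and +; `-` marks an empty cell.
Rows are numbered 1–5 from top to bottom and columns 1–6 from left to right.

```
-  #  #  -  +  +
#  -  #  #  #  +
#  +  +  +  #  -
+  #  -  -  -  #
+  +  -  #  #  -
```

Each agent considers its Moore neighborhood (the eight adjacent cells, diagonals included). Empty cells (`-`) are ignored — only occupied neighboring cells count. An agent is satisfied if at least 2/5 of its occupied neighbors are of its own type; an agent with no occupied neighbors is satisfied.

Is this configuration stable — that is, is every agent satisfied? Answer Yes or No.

No

(1,2)# 3/3 satisfied
(1,3)# 3/3 satisfied
(1,5)+ 2/4 satisfied
(1,6)+ 2/3 satisfied
(2,1)# 2/3 satisfied
(2,3)# 3/6 satisfied
(2,4)# 4/7 satisfied
(2,5)# 2/6 not
(2,6)+ 2/4 satisfied
(3,1)# 2/4 satisfied
(3,2)+ 2/6 not
(3,3)+ 2/5 satisfied
(3,4)+ 1/5 not
(3,5)# 3/5 satisfied
(4,1)+ 3/5 satisfied
(4,2)# 1/6 not
(4,6)# 2/2 satisfied
(5,1)+ 2/3 satisfied
(5,2)+ 2/3 satisfied
(5,4)# 1/1 satisfied
(5,5)# 2/2 satisfied
For instance (2,5) has only 2/6 same-type neighbors, below 2/5.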